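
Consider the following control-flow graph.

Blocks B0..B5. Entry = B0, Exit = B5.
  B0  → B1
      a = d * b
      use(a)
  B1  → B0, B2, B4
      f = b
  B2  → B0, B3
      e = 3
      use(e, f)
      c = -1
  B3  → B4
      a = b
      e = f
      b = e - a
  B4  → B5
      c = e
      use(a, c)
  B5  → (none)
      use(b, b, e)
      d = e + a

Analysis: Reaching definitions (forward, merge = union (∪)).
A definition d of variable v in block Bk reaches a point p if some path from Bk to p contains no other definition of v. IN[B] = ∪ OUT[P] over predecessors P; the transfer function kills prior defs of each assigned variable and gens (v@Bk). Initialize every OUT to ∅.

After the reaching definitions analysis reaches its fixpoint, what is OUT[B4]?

Converged values:
  B0: | IN={a@B0, c@B2, e@B2, f@B1} | OUT={a@B0, c@B2, e@B2, f@B1}
  B1: | IN={a@B0, c@B2, e@B2, f@B1} | OUT={a@B0, c@B2, e@B2, f@B1}
  B2: | IN={a@B0, c@B2, e@B2, f@B1} | OUT={a@B0, c@B2, e@B2, f@B1}
  B3: | IN={a@B0, c@B2, e@B2, f@B1} | OUT={a@B3, b@B3, c@B2, e@B3, f@B1}
  B4: | IN={a@B0, a@B3, b@B3, c@B2, e@B2, e@B3, f@B1} | OUT={a@B0, a@B3, b@B3, c@B4, e@B2, e@B3, f@B1}
  B5: | IN={a@B0, a@B3, b@B3, c@B4, e@B2, e@B3, f@B1} | OUT={a@B0, a@B3, b@B3, c@B4, d@B5, e@B2, e@B3, f@B1}

Merge at B4: IN[B4] = OUT[B1] ⊔ OUT[B3] = {a@B0, a@B3, b@B3, c@B2, e@B2, e@B3, f@B1}
Applying B4's transfer function to that IN value gives OUT[B4] (row B4 above).

Answer: {a@B0, a@B3, b@B3, c@B4, e@B2, e@B3, f@B1}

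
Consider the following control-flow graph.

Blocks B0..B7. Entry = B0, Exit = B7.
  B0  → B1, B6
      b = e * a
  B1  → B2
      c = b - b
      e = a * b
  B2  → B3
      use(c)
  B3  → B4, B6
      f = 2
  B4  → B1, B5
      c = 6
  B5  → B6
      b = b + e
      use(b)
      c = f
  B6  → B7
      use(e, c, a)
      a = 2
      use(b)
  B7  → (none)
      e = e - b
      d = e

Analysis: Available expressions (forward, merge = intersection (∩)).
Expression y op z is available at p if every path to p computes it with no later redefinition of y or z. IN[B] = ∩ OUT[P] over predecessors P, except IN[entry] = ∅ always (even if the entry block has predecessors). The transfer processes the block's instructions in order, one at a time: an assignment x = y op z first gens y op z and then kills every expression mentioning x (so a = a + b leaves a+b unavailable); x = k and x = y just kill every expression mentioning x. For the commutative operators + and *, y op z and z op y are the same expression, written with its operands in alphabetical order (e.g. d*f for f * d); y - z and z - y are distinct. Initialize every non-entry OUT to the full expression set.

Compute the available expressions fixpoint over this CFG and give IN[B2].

Fixpoint table:
  B0:  IN={}  OUT={a*e}
  B1:  IN={}  OUT={a*b, b-b}
  B2:  IN={a*b, b-b}  OUT={a*b, b-b}
  B3:  IN={a*b, b-b}  OUT={a*b, b-b}
  B4:  IN={a*b, b-b}  OUT={a*b, b-b}
  B5:  IN={a*b, b-b}  OUT={}
  B6:  IN={}  OUT={}
  B7:  IN={}  OUT={}

Merge at B2: IN[B2] = OUT[B1] = {a*b, b-b}

Answer: {a*b, b-b}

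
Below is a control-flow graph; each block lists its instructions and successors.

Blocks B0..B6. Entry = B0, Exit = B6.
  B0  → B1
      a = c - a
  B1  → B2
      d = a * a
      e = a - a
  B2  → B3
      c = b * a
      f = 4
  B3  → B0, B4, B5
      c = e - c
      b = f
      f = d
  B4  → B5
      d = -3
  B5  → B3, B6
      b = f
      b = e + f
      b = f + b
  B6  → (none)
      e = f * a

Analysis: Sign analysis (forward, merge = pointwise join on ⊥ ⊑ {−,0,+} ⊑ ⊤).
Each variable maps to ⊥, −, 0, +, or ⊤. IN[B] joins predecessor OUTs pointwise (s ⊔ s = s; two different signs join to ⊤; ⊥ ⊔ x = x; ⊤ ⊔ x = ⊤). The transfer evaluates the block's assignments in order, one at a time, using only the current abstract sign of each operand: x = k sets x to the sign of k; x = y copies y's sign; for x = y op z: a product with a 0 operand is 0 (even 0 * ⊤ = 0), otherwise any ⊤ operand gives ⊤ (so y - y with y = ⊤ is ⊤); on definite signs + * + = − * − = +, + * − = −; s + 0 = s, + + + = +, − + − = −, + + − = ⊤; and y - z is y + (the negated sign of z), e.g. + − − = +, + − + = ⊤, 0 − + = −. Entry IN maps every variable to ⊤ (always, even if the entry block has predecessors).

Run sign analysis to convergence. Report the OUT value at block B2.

Answer: {a: ⊤, b: ⊤, c: ⊤, d: ⊤, e: ⊤, f: +}

Derivation:
Converged values:
  B0:   IN=(all ⊤)   OUT=(all ⊤)
  B1:   IN=(all ⊤)   OUT=(all ⊤)
  B2:   IN=(all ⊤)   OUT={f:+; rest ⊤}
  B3:   IN=(all ⊤)   OUT=(all ⊤)
  B4:   IN=(all ⊤)   OUT={d:-; rest ⊤}
  B5:   IN=(all ⊤)   OUT=(all ⊤)
  B6:   IN=(all ⊤)   OUT=(all ⊤)

Merge at B2: IN[B2] = OUT[B1] = {a: ⊤, b: ⊤, c: ⊤, d: ⊤, e: ⊤, f: ⊤}
Applying B2's transfer function to that IN value gives OUT[B2] (row B2 above).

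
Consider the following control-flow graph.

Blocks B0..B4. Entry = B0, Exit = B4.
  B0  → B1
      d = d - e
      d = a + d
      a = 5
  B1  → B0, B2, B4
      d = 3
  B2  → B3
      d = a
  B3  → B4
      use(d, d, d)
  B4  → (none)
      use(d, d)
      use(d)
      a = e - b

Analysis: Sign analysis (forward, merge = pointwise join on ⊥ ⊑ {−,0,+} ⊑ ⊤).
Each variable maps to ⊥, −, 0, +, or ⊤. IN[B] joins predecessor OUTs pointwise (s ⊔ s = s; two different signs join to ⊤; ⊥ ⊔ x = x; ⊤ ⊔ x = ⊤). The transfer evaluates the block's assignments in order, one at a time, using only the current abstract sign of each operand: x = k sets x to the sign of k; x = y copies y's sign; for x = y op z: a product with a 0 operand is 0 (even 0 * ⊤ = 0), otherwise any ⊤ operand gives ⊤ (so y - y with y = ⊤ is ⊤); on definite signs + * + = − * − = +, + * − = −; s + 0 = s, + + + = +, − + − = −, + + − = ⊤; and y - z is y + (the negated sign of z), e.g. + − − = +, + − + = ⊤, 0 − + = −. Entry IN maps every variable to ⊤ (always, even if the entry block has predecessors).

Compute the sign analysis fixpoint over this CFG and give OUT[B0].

Per-block solution:
  B0:  IN=(all ⊤)  OUT={a:+; rest ⊤}
  B1:  IN={a:+; rest ⊤}  OUT={a:+, d:+; rest ⊤}
  B2:  IN={a:+, d:+; rest ⊤}  OUT={a:+, d:+; rest ⊤}
  B3:  IN={a:+, d:+; rest ⊤}  OUT={a:+, d:+; rest ⊤}
  B4:  IN={a:+, d:+; rest ⊤}  OUT={d:+; rest ⊤}

Merge at B0 (entry node, so the boundary value (all ⊤) is joined with the incoming edge(s)): IN[B0] = (all ⊤) ⊔ OUT[B1] = {a: ⊤, b: ⊤, c: ⊤, d: ⊤, e: ⊤, f: ⊤}
Applying B0's transfer function to that IN value gives OUT[B0] (row B0 above).

Answer: {a: +, b: ⊤, c: ⊤, d: ⊤, e: ⊤, f: ⊤}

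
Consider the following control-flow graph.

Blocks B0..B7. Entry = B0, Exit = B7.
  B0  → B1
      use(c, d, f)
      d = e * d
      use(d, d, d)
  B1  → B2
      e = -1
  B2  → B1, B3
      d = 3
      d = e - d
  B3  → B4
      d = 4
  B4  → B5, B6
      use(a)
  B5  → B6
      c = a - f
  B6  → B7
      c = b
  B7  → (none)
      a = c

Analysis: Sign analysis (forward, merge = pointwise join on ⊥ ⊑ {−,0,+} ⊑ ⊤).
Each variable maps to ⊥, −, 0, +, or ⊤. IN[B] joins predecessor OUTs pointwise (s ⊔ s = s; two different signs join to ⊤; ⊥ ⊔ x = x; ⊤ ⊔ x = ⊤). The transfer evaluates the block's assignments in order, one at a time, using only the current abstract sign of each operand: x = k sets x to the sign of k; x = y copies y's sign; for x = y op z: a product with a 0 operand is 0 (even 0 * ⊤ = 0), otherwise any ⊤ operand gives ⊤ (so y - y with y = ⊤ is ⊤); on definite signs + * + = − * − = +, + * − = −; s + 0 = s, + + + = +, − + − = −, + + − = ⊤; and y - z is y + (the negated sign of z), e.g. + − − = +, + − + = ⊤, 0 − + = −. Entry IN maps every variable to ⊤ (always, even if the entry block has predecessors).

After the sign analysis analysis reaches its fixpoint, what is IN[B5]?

Per-block solution:
  B0:   IN=(all ⊤)   OUT=(all ⊤)
  B1:   IN=(all ⊤)   OUT={e:-; rest ⊤}
  B2:   IN={e:-; rest ⊤}   OUT={d:-, e:-; rest ⊤}
  B3:   IN={d:-, e:-; rest ⊤}   OUT={d:+, e:-; rest ⊤}
  B4:   IN={d:+, e:-; rest ⊤}   OUT={d:+, e:-; rest ⊤}
  B5:   IN={d:+, e:-; rest ⊤}   OUT={d:+, e:-; rest ⊤}
  B6:   IN={d:+, e:-; rest ⊤}   OUT={d:+, e:-; rest ⊤}
  B7:   IN={d:+, e:-; rest ⊤}   OUT={d:+, e:-; rest ⊤}

Merge at B5: IN[B5] = OUT[B4] = {a: ⊤, b: ⊤, c: ⊤, d: +, e: -, f: ⊤}

Answer: {a: ⊤, b: ⊤, c: ⊤, d: +, e: -, f: ⊤}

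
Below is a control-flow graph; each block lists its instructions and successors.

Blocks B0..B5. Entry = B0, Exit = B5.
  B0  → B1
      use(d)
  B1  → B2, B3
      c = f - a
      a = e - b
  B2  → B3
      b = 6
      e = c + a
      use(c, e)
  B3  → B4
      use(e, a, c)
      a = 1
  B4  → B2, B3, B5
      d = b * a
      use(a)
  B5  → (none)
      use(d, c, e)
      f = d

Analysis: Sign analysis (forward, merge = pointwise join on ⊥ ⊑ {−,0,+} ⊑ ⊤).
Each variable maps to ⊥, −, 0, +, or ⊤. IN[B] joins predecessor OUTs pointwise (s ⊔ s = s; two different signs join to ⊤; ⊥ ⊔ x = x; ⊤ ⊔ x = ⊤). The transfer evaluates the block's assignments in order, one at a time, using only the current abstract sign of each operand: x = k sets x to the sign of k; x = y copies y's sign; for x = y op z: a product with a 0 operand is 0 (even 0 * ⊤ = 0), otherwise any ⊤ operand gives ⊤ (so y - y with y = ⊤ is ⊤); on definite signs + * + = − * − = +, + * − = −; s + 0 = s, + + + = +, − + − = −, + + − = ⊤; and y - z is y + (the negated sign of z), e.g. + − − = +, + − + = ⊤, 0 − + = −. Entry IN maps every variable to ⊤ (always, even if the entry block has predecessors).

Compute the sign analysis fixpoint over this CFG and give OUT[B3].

Answer: {a: +, b: ⊤, c: ⊤, d: ⊤, e: ⊤, f: ⊤}

Derivation:
Converged values:
  B0:  IN=(all ⊤)  OUT=(all ⊤)
  B1:  IN=(all ⊤)  OUT=(all ⊤)
  B2:  IN=(all ⊤)  OUT={b:+; rest ⊤}
  B3:  IN=(all ⊤)  OUT={a:+; rest ⊤}
  B4:  IN={a:+; rest ⊤}  OUT={a:+; rest ⊤}
  B5:  IN={a:+; rest ⊤}  OUT={a:+; rest ⊤}

Merge at B3: IN[B3] = OUT[B1] ⊔ OUT[B2] ⊔ OUT[B4] = {a: ⊤, b: ⊤, c: ⊤, d: ⊤, e: ⊤, f: ⊤}
Applying B3's transfer function to that IN value gives OUT[B3] (row B3 above).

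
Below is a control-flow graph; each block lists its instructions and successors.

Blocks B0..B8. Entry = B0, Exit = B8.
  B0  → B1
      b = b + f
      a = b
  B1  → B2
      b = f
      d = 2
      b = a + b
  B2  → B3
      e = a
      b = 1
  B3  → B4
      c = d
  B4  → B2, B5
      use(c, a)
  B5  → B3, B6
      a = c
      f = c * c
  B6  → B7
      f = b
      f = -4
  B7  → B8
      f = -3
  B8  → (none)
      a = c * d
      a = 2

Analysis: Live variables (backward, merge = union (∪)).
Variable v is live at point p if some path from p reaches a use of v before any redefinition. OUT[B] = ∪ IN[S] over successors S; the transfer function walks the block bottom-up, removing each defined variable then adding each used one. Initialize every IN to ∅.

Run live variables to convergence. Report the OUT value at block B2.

Answer: {a, b, d}

Trace:
Fixpoint table:
  B0: | IN={b, f} | OUT={a, f}
  B1: | IN={a, f} | OUT={a, d}
  B2: | IN={a, d} | OUT={a, b, d}
  B3: | IN={a, b, d} | OUT={a, b, c, d}
  B4: | IN={a, b, c, d} | OUT={a, b, c, d}
  B5: | IN={b, c, d} | OUT={a, b, c, d}
  B6: | IN={b, c, d} | OUT={c, d}
  B7: | IN={c, d} | OUT={c, d}
  B8: | IN={c, d} | OUT={}

Merge at B2: OUT[B2] = IN[B3] = {a, b, d}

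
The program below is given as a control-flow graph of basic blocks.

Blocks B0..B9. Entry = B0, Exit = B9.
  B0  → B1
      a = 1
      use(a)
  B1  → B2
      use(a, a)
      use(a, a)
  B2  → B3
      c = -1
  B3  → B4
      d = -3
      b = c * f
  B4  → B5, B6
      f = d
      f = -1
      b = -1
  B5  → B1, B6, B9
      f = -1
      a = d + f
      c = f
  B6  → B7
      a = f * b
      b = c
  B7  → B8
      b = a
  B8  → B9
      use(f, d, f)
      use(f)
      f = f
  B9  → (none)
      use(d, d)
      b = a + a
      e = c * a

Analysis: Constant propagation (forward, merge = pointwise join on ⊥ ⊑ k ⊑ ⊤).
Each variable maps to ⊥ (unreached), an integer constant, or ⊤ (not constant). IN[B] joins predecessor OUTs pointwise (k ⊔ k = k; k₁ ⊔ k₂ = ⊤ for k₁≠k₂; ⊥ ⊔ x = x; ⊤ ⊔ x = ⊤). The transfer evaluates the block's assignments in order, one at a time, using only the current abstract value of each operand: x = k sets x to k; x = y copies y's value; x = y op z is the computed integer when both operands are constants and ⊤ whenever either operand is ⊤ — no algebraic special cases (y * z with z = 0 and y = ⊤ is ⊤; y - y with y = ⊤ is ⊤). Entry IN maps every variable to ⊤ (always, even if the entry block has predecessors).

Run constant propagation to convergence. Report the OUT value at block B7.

Converged values:
  B0:  IN=(all ⊤)  OUT={a:1; rest ⊤}
  B1:  IN=(all ⊤)  OUT=(all ⊤)
  B2:  IN=(all ⊤)  OUT={c:-1; rest ⊤}
  B3:  IN={c:-1; rest ⊤}  OUT={c:-1, d:-3; rest ⊤}
  B4:  IN={c:-1, d:-3; rest ⊤}  OUT={b:-1, c:-1, d:-3, f:-1; rest ⊤}
  B5:  IN={b:-1, c:-1, d:-3, f:-1; rest ⊤}  OUT={a:-4, b:-1, c:-1, d:-3, f:-1; rest ⊤}
  B6:  IN={b:-1, c:-1, d:-3, f:-1; rest ⊤}  OUT={a:1, b:-1, c:-1, d:-3, f:-1; rest ⊤}
  B7:  IN={a:1, b:-1, c:-1, d:-3, f:-1; rest ⊤}  OUT={a:1, b:1, c:-1, d:-3, f:-1; rest ⊤}
  B8:  IN={a:1, b:1, c:-1, d:-3, f:-1; rest ⊤}  OUT={a:1, b:1, c:-1, d:-3, f:-1; rest ⊤}
  B9:  IN={c:-1, d:-3, f:-1; rest ⊤}  OUT={c:-1, d:-3, f:-1; rest ⊤}

Merge at B7: IN[B7] = OUT[B6] = {a: 1, b: -1, c: -1, d: -3, e: ⊤, f: -1}
Applying B7's transfer function to that IN value gives OUT[B7] (row B7 above).

Answer: {a: 1, b: 1, c: -1, d: -3, e: ⊤, f: -1}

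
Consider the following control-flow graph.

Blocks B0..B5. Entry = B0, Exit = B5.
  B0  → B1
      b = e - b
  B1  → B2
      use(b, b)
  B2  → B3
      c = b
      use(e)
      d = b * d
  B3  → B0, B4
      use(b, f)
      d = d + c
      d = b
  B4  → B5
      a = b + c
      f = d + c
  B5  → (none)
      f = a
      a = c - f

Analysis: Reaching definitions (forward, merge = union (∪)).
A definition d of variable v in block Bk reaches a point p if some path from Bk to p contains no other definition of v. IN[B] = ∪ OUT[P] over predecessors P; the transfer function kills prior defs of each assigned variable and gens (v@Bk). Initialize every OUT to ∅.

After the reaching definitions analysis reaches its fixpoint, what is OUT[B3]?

Converged values:
  B0:  IN={b@B0, c@B2, d@B3}  OUT={b@B0, c@B2, d@B3}
  B1:  IN={b@B0, c@B2, d@B3}  OUT={b@B0, c@B2, d@B3}
  B2:  IN={b@B0, c@B2, d@B3}  OUT={b@B0, c@B2, d@B2}
  B3:  IN={b@B0, c@B2, d@B2}  OUT={b@B0, c@B2, d@B3}
  B4:  IN={b@B0, c@B2, d@B3}  OUT={a@B4, b@B0, c@B2, d@B3, f@B4}
  B5:  IN={a@B4, b@B0, c@B2, d@B3, f@B4}  OUT={a@B5, b@B0, c@B2, d@B3, f@B5}

Merge at B3: IN[B3] = OUT[B2] = {b@B0, c@B2, d@B2}
Applying B3's transfer function to that IN value gives OUT[B3] (row B3 above).

Answer: {b@B0, c@B2, d@B3}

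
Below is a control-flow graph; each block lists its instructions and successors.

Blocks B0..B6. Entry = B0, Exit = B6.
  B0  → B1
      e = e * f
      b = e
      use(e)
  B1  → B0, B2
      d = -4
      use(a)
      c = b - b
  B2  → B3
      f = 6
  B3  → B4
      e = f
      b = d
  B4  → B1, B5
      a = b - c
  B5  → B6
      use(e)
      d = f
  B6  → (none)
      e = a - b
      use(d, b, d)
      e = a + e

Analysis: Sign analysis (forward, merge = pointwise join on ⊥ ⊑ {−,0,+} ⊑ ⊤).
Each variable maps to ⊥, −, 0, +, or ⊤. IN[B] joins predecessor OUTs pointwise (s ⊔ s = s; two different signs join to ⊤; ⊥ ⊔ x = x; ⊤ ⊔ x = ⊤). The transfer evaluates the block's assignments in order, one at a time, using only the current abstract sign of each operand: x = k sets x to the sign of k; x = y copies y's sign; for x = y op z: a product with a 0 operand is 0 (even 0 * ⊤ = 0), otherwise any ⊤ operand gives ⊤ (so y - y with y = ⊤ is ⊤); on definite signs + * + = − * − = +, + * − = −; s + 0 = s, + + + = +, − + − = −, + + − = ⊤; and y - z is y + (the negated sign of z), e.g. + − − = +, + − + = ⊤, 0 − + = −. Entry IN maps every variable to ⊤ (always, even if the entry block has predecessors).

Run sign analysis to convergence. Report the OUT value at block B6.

Per-block solution:
  B0: | IN=(all ⊤) | OUT=(all ⊤)
  B1: | IN=(all ⊤) | OUT={d:-; rest ⊤}
  B2: | IN={d:-; rest ⊤} | OUT={d:-, f:+; rest ⊤}
  B3: | IN={d:-, f:+; rest ⊤} | OUT={b:-, d:-, e:+, f:+; rest ⊤}
  B4: | IN={b:-, d:-, e:+, f:+; rest ⊤} | OUT={b:-, d:-, e:+, f:+; rest ⊤}
  B5: | IN={b:-, d:-, e:+, f:+; rest ⊤} | OUT={b:-, d:+, e:+, f:+; rest ⊤}
  B6: | IN={b:-, d:+, e:+, f:+; rest ⊤} | OUT={b:-, d:+, f:+; rest ⊤}

Merge at B6: IN[B6] = OUT[B5] = {a: ⊤, b: -, c: ⊤, d: +, e: +, f: +}
Applying B6's transfer function to that IN value gives OUT[B6] (row B6 above).

Answer: {a: ⊤, b: -, c: ⊤, d: +, e: ⊤, f: +}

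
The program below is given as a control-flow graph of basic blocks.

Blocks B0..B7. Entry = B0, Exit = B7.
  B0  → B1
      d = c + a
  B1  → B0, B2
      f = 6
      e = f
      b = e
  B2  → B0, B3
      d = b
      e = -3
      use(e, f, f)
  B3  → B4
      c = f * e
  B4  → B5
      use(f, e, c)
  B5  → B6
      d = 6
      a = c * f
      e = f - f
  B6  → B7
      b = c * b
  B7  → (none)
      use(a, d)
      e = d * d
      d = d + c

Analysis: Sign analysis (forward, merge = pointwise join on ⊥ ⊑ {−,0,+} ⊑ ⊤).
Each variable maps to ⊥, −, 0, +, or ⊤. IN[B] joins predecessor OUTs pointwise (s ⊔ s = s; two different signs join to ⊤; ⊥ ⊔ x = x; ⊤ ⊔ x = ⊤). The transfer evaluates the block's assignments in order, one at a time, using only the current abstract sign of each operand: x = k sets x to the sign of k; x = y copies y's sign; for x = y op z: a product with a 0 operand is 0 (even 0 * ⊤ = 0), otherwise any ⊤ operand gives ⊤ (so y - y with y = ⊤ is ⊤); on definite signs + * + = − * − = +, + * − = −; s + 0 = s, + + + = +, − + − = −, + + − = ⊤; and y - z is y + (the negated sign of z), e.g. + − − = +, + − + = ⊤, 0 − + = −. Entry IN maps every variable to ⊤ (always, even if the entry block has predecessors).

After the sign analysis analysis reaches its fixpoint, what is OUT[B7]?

Answer: {a: -, b: -, c: -, d: ⊤, e: +, f: +}

Working:
Converged values:
  B0:   IN=(all ⊤)   OUT=(all ⊤)
  B1:   IN=(all ⊤)   OUT={b:+, e:+, f:+; rest ⊤}
  B2:   IN={b:+, e:+, f:+; rest ⊤}   OUT={b:+, d:+, e:-, f:+; rest ⊤}
  B3:   IN={b:+, d:+, e:-, f:+; rest ⊤}   OUT={b:+, c:-, d:+, e:-, f:+; rest ⊤}
  B4:   IN={b:+, c:-, d:+, e:-, f:+; rest ⊤}   OUT={b:+, c:-, d:+, e:-, f:+; rest ⊤}
  B5:   IN={b:+, c:-, d:+, e:-, f:+; rest ⊤}   OUT={a:-, b:+, c:-, d:+, f:+; rest ⊤}
  B6:   IN={a:-, b:+, c:-, d:+, f:+; rest ⊤}   OUT={a:-, b:-, c:-, d:+, f:+; rest ⊤}
  B7:   IN={a:-, b:-, c:-, d:+, f:+; rest ⊤}   OUT={a:-, b:-, c:-, e:+, f:+; rest ⊤}

Merge at B7: IN[B7] = OUT[B6] = {a: -, b: -, c: -, d: +, e: ⊤, f: +}
Applying B7's transfer function to that IN value gives OUT[B7] (row B7 above).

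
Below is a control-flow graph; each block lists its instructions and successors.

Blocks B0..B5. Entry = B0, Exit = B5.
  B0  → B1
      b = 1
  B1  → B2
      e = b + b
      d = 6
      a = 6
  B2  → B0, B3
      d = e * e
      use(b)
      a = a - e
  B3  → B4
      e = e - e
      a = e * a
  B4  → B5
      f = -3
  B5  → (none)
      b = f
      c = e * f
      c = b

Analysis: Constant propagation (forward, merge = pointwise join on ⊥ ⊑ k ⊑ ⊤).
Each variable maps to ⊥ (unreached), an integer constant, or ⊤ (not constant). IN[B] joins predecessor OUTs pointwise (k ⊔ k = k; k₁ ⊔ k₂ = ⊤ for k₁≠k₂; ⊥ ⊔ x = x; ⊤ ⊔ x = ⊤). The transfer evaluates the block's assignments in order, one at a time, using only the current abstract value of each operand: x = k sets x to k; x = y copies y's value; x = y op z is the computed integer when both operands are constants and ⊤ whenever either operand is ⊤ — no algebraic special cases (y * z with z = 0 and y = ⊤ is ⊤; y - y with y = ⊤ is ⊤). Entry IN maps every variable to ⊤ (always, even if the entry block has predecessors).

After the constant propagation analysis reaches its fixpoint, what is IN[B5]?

Answer: {a: 0, b: 1, c: ⊤, d: 4, e: 0, f: -3}

Trace:
Fixpoint table:
  B0: | IN=(all ⊤) | OUT={b:1; rest ⊤}
  B1: | IN={b:1; rest ⊤} | OUT={a:6, b:1, d:6, e:2; rest ⊤}
  B2: | IN={a:6, b:1, d:6, e:2; rest ⊤} | OUT={a:4, b:1, d:4, e:2; rest ⊤}
  B3: | IN={a:4, b:1, d:4, e:2; rest ⊤} | OUT={a:0, b:1, d:4, e:0; rest ⊤}
  B4: | IN={a:0, b:1, d:4, e:0; rest ⊤} | OUT={a:0, b:1, d:4, e:0, f:-3; rest ⊤}
  B5: | IN={a:0, b:1, d:4, e:0, f:-3; rest ⊤} | OUT={a:0, b:-3, c:-3, d:4, e:0, f:-3; rest ⊤}

Merge at B5: IN[B5] = OUT[B4] = {a: 0, b: 1, c: ⊤, d: 4, e: 0, f: -3}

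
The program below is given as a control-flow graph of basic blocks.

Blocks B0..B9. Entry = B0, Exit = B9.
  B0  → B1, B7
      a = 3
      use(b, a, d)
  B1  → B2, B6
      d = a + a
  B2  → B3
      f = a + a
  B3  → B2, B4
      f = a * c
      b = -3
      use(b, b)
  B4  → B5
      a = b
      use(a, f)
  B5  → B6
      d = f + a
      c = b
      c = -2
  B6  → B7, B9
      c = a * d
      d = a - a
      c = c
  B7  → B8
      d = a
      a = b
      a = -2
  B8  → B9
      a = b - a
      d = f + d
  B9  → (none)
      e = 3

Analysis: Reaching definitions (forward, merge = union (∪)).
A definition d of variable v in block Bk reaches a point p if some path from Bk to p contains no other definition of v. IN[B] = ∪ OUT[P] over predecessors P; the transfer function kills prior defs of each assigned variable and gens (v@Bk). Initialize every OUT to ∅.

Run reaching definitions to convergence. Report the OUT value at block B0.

Answer: {a@B0}

Trace:
Per-block solution:
  B0:  IN={}  OUT={a@B0}
  B1:  IN={a@B0}  OUT={a@B0, d@B1}
  B2:  IN={a@B0, b@B3, d@B1, f@B3}  OUT={a@B0, b@B3, d@B1, f@B2}
  B3:  IN={a@B0, b@B3, d@B1, f@B2}  OUT={a@B0, b@B3, d@B1, f@B3}
  B4:  IN={a@B0, b@B3, d@B1, f@B3}  OUT={a@B4, b@B3, d@B1, f@B3}
  B5:  IN={a@B4, b@B3, d@B1, f@B3}  OUT={a@B4, b@B3, c@B5, d@B5, f@B3}
  B6:  IN={a@B0, a@B4, b@B3, c@B5, d@B1, d@B5, f@B3}  OUT={a@B0, a@B4, b@B3, c@B6, d@B6, f@B3}
  B7:  IN={a@B0, a@B4, b@B3, c@B6, d@B6, f@B3}  OUT={a@B7, b@B3, c@B6, d@B7, f@B3}
  B8:  IN={a@B7, b@B3, c@B6, d@B7, f@B3}  OUT={a@B8, b@B3, c@B6, d@B8, f@B3}
  B9:  IN={a@B0, a@B4, a@B8, b@B3, c@B6, d@B6, d@B8, f@B3}  OUT={a@B0, a@B4, a@B8, b@B3, c@B6, d@B6, d@B8, e@B9, f@B3}

B0 is the boundary node: IN[B0] = {}
Applying B0's transfer function to that IN value gives OUT[B0] (row B0 above).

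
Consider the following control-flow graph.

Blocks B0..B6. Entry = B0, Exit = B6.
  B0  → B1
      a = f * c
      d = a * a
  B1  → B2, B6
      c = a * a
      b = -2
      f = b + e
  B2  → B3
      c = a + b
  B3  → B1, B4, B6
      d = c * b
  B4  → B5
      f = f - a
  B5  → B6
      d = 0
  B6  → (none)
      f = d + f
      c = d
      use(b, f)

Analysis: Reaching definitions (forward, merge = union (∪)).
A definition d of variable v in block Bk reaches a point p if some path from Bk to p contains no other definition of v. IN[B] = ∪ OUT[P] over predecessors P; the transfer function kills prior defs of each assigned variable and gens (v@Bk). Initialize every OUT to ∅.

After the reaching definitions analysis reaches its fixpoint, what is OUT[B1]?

Fixpoint table:
  B0:  IN={}  OUT={a@B0, d@B0}
  B1:  IN={a@B0, b@B1, c@B2, d@B0, d@B3, f@B1}  OUT={a@B0, b@B1, c@B1, d@B0, d@B3, f@B1}
  B2:  IN={a@B0, b@B1, c@B1, d@B0, d@B3, f@B1}  OUT={a@B0, b@B1, c@B2, d@B0, d@B3, f@B1}
  B3:  IN={a@B0, b@B1, c@B2, d@B0, d@B3, f@B1}  OUT={a@B0, b@B1, c@B2, d@B3, f@B1}
  B4:  IN={a@B0, b@B1, c@B2, d@B3, f@B1}  OUT={a@B0, b@B1, c@B2, d@B3, f@B4}
  B5:  IN={a@B0, b@B1, c@B2, d@B3, f@B4}  OUT={a@B0, b@B1, c@B2, d@B5, f@B4}
  B6:  IN={a@B0, b@B1, c@B1, c@B2, d@B0, d@B3, d@B5, f@B1, f@B4}  OUT={a@B0, b@B1, c@B6, d@B0, d@B3, d@B5, f@B6}

Merge at B1: IN[B1] = OUT[B0] ⊔ OUT[B3] = {a@B0, b@B1, c@B2, d@B0, d@B3, f@B1}
Applying B1's transfer function to that IN value gives OUT[B1] (row B1 above).

Answer: {a@B0, b@B1, c@B1, d@B0, d@B3, f@B1}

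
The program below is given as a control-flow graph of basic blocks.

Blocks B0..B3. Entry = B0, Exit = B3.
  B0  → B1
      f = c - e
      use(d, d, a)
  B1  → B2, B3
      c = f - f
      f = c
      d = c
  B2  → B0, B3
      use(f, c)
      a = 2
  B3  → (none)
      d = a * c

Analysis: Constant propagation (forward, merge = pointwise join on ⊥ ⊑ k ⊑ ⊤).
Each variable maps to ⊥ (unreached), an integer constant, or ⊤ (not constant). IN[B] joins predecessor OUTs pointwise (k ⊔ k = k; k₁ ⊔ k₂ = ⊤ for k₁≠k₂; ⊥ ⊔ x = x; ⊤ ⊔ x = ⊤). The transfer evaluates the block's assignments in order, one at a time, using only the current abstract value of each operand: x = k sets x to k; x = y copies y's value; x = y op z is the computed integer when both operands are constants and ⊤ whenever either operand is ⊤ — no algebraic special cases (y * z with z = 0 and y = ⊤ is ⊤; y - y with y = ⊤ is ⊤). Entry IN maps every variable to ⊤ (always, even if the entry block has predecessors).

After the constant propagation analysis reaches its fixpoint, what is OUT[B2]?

Answer: {a: 2, b: ⊤, c: ⊤, d: ⊤, e: ⊤, f: ⊤}

Working:
Converged values:
  B0:   IN=(all ⊤)   OUT=(all ⊤)
  B1:   IN=(all ⊤)   OUT=(all ⊤)
  B2:   IN=(all ⊤)   OUT={a:2; rest ⊤}
  B3:   IN=(all ⊤)   OUT=(all ⊤)

Merge at B2: IN[B2] = OUT[B1] = {a: ⊤, b: ⊤, c: ⊤, d: ⊤, e: ⊤, f: ⊤}
Applying B2's transfer function to that IN value gives OUT[B2] (row B2 above).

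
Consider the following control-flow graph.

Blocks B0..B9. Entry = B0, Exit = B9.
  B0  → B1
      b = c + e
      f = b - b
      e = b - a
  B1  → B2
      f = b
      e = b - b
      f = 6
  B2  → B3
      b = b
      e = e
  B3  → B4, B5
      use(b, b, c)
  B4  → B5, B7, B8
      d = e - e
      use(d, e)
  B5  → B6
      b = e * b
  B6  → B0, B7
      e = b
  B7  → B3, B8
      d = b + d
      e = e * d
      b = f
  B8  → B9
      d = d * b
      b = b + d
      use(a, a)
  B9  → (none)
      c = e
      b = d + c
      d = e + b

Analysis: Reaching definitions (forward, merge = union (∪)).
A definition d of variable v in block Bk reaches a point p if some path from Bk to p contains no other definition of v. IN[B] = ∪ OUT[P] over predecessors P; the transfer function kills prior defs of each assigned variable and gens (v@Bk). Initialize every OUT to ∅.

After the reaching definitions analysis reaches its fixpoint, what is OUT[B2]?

Answer: {b@B2, d@B4, d@B7, e@B2, f@B1}

Derivation:
Fixpoint table:
  B0: | IN={b@B5, d@B4, d@B7, e@B6, f@B1} | OUT={b@B0, d@B4, d@B7, e@B0, f@B0}
  B1: | IN={b@B0, d@B4, d@B7, e@B0, f@B0} | OUT={b@B0, d@B4, d@B7, e@B1, f@B1}
  B2: | IN={b@B0, d@B4, d@B7, e@B1, f@B1} | OUT={b@B2, d@B4, d@B7, e@B2, f@B1}
  B3: | IN={b@B2, b@B7, d@B4, d@B7, e@B2, e@B7, f@B1} | OUT={b@B2, b@B7, d@B4, d@B7, e@B2, e@B7, f@B1}
  B4: | IN={b@B2, b@B7, d@B4, d@B7, e@B2, e@B7, f@B1} | OUT={b@B2, b@B7, d@B4, e@B2, e@B7, f@B1}
  B5: | IN={b@B2, b@B7, d@B4, d@B7, e@B2, e@B7, f@B1} | OUT={b@B5, d@B4, d@B7, e@B2, e@B7, f@B1}
  B6: | IN={b@B5, d@B4, d@B7, e@B2, e@B7, f@B1} | OUT={b@B5, d@B4, d@B7, e@B6, f@B1}
  B7: | IN={b@B2, b@B5, b@B7, d@B4, d@B7, e@B2, e@B6, e@B7, f@B1} | OUT={b@B7, d@B7, e@B7, f@B1}
  B8: | IN={b@B2, b@B7, d@B4, d@B7, e@B2, e@B7, f@B1} | OUT={b@B8, d@B8, e@B2, e@B7, f@B1}
  B9: | IN={b@B8, d@B8, e@B2, e@B7, f@B1} | OUT={b@B9, c@B9, d@B9, e@B2, e@B7, f@B1}

Merge at B2: IN[B2] = OUT[B1] = {b@B0, d@B4, d@B7, e@B1, f@B1}
Applying B2's transfer function to that IN value gives OUT[B2] (row B2 above).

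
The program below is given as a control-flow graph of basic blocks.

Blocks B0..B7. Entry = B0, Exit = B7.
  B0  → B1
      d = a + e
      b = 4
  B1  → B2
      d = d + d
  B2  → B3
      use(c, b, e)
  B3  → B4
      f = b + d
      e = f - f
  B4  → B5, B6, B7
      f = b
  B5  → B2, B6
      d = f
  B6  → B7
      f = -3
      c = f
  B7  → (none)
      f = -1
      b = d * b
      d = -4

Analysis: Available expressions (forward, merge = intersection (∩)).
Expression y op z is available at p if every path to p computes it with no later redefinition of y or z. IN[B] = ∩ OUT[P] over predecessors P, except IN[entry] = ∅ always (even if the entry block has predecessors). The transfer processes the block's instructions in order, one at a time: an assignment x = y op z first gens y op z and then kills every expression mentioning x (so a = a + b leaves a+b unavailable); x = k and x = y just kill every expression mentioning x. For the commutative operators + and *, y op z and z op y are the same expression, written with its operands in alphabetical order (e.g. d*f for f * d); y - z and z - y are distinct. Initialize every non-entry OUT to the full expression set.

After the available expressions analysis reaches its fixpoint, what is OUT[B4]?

Answer: {b+d}

Derivation:
Fixpoint table:
  B0:   IN={}   OUT={a+e}
  B1:   IN={a+e}   OUT={a+e}
  B2:   IN={}   OUT={}
  B3:   IN={}   OUT={b+d, f-f}
  B4:   IN={b+d, f-f}   OUT={b+d}
  B5:   IN={b+d}   OUT={}
  B6:   IN={}   OUT={}
  B7:   IN={}   OUT={}

Merge at B4: IN[B4] = OUT[B3] = {b+d, f-f}
Applying B4's transfer function to that IN value gives OUT[B4] (row B4 above).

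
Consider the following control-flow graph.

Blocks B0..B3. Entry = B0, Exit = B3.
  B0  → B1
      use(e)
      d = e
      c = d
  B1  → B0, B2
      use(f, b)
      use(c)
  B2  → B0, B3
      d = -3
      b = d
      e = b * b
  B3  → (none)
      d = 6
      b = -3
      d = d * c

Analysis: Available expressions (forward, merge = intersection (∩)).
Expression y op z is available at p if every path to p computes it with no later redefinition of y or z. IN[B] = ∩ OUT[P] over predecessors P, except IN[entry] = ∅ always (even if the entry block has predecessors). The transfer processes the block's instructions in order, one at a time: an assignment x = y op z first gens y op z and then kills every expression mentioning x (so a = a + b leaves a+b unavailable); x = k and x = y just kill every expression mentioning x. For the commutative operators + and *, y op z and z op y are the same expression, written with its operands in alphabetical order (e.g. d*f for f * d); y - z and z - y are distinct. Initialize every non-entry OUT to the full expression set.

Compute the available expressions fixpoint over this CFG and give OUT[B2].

Fixpoint table:
  B0:   IN={}   OUT={}
  B1:   IN={}   OUT={}
  B2:   IN={}   OUT={b*b}
  B3:   IN={b*b}   OUT={}

Merge at B2: IN[B2] = OUT[B1] = {}
Applying B2's transfer function to that IN value gives OUT[B2] (row B2 above).

Answer: {b*b}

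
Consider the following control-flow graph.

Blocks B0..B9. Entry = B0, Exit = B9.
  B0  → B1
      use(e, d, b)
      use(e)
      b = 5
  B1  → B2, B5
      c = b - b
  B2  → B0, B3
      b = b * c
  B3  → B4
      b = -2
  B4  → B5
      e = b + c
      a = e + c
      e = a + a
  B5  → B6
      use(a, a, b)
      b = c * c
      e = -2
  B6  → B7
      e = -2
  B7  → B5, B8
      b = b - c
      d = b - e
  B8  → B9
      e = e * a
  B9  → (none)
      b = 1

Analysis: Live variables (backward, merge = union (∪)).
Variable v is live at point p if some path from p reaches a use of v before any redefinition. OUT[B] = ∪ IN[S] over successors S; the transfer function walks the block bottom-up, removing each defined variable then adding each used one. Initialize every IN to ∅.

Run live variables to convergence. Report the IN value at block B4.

Converged values:
  B0:  IN={a, b, d, e}  OUT={a, b, d, e}
  B1:  IN={a, b, d, e}  OUT={a, b, c, d, e}
  B2:  IN={a, b, c, d, e}  OUT={a, b, c, d, e}
  B3:  IN={c}  OUT={b, c}
  B4:  IN={b, c}  OUT={a, b, c}
  B5:  IN={a, b, c}  OUT={a, b, c}
  B6:  IN={a, b, c}  OUT={a, b, c, e}
  B7:  IN={a, b, c, e}  OUT={a, b, c, e}
  B8:  IN={a, e}  OUT={}
  B9:  IN={}  OUT={}

Merge at B4: OUT[B4] = IN[B5] = {a, b, c}
Applying B4's transfer function to that OUT value gives IN[B4] (row B4 above).

Answer: {b, c}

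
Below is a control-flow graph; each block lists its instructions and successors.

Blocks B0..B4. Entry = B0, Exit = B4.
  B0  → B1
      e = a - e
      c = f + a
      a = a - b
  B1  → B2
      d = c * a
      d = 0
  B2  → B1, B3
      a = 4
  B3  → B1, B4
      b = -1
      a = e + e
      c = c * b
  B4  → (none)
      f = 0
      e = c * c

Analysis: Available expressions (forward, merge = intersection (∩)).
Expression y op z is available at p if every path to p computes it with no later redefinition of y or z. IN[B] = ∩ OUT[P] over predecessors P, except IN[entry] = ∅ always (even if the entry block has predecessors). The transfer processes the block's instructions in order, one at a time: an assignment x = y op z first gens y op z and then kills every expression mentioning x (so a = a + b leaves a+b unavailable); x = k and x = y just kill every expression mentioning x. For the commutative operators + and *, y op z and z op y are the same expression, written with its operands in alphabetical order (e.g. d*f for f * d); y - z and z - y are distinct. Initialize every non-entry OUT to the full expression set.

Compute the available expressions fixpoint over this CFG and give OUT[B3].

Answer: {e+e}

Derivation:
Fixpoint table:
  B0: | IN={} | OUT={}
  B1: | IN={} | OUT={a*c}
  B2: | IN={a*c} | OUT={}
  B3: | IN={} | OUT={e+e}
  B4: | IN={e+e} | OUT={c*c}

Merge at B3: IN[B3] = OUT[B2] = {}
Applying B3's transfer function to that IN value gives OUT[B3] (row B3 above).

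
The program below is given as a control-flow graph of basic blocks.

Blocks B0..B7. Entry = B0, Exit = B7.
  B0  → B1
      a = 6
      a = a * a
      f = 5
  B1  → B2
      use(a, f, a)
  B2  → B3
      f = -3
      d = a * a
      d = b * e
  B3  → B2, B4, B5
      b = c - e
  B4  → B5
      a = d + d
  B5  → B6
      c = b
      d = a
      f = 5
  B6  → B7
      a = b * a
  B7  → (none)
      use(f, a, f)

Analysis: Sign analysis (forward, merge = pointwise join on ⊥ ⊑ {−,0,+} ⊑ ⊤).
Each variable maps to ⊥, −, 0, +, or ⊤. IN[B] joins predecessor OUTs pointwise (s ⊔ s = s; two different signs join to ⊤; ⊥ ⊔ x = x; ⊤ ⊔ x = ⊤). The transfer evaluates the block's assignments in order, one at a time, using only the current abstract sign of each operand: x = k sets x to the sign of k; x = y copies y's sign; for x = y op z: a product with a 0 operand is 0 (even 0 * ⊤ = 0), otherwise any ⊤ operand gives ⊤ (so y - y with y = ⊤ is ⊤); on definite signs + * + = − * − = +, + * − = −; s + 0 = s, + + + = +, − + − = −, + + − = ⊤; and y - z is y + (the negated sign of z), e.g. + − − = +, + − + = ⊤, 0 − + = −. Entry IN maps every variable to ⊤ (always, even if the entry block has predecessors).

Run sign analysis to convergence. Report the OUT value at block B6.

Answer: {a: ⊤, b: ⊤, c: ⊤, d: ⊤, e: ⊤, f: +}

Working:
Fixpoint table:
  B0:  IN=(all ⊤)  OUT={a:+, f:+; rest ⊤}
  B1:  IN={a:+, f:+; rest ⊤}  OUT={a:+, f:+; rest ⊤}
  B2:  IN={a:+; rest ⊤}  OUT={a:+, f:-; rest ⊤}
  B3:  IN={a:+, f:-; rest ⊤}  OUT={a:+, f:-; rest ⊤}
  B4:  IN={a:+, f:-; rest ⊤}  OUT={f:-; rest ⊤}
  B5:  IN={f:-; rest ⊤}  OUT={f:+; rest ⊤}
  B6:  IN={f:+; rest ⊤}  OUT={f:+; rest ⊤}
  B7:  IN={f:+; rest ⊤}  OUT={f:+; rest ⊤}

Merge at B6: IN[B6] = OUT[B5] = {a: ⊤, b: ⊤, c: ⊤, d: ⊤, e: ⊤, f: +}
Applying B6's transfer function to that IN value gives OUT[B6] (row B6 above).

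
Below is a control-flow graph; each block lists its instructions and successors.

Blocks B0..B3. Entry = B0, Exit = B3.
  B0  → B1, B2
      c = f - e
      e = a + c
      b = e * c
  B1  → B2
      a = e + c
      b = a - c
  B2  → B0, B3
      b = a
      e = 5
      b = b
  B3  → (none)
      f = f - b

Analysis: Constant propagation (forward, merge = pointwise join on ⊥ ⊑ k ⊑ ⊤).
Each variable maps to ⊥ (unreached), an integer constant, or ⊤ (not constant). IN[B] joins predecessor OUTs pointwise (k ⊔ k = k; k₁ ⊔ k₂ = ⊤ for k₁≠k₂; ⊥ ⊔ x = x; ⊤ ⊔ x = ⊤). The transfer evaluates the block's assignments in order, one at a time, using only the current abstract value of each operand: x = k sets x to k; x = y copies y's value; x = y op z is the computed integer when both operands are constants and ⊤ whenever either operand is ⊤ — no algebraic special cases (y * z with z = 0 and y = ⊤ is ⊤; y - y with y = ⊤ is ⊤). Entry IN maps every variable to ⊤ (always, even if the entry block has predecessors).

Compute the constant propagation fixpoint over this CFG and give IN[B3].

Answer: {a: ⊤, b: ⊤, c: ⊤, d: ⊤, e: 5, f: ⊤}

Trace:
Per-block solution:
  B0: | IN=(all ⊤) | OUT=(all ⊤)
  B1: | IN=(all ⊤) | OUT=(all ⊤)
  B2: | IN=(all ⊤) | OUT={e:5; rest ⊤}
  B3: | IN={e:5; rest ⊤} | OUT={e:5; rest ⊤}

Merge at B3: IN[B3] = OUT[B2] = {a: ⊤, b: ⊤, c: ⊤, d: ⊤, e: 5, f: ⊤}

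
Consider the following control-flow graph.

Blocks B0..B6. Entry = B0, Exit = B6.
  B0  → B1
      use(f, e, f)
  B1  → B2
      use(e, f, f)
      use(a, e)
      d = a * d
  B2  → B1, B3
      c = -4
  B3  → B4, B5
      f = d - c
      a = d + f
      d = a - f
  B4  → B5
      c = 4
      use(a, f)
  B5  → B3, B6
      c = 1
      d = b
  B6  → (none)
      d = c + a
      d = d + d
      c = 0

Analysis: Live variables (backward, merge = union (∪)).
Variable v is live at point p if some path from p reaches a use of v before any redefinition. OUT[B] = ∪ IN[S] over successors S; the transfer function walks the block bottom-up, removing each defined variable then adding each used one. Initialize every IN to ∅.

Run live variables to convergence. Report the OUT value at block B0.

Answer: {a, b, d, e, f}

Working:
Per-block solution:
  B0:   IN={a, b, d, e, f}   OUT={a, b, d, e, f}
  B1:   IN={a, b, d, e, f}   OUT={a, b, d, e, f}
  B2:   IN={a, b, d, e, f}   OUT={a, b, c, d, e, f}
  B3:   IN={b, c, d}   OUT={a, b, f}
  B4:   IN={a, b, f}   OUT={a, b}
  B5:   IN={a, b}   OUT={a, b, c, d}
  B6:   IN={a, c}   OUT={}

Merge at B0: OUT[B0] = IN[B1] = {a, b, d, e, f}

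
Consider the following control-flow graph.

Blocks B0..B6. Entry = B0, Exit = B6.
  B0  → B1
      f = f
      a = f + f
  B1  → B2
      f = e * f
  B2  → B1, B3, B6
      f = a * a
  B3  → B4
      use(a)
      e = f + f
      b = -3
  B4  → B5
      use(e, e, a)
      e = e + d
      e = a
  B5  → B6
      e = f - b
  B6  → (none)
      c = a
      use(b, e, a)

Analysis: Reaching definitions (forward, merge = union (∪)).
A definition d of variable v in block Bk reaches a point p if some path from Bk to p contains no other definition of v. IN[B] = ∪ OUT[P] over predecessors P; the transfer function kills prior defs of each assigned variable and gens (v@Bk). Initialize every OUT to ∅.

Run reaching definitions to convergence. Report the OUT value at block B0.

Per-block solution:
  B0: | IN={} | OUT={a@B0, f@B0}
  B1: | IN={a@B0, f@B0, f@B2} | OUT={a@B0, f@B1}
  B2: | IN={a@B0, f@B1} | OUT={a@B0, f@B2}
  B3: | IN={a@B0, f@B2} | OUT={a@B0, b@B3, e@B3, f@B2}
  B4: | IN={a@B0, b@B3, e@B3, f@B2} | OUT={a@B0, b@B3, e@B4, f@B2}
  B5: | IN={a@B0, b@B3, e@B4, f@B2} | OUT={a@B0, b@B3, e@B5, f@B2}
  B6: | IN={a@B0, b@B3, e@B5, f@B2} | OUT={a@B0, b@B3, c@B6, e@B5, f@B2}

B0 is the boundary node: IN[B0] = {}
Applying B0's transfer function to that IN value gives OUT[B0] (row B0 above).

Answer: {a@B0, f@B0}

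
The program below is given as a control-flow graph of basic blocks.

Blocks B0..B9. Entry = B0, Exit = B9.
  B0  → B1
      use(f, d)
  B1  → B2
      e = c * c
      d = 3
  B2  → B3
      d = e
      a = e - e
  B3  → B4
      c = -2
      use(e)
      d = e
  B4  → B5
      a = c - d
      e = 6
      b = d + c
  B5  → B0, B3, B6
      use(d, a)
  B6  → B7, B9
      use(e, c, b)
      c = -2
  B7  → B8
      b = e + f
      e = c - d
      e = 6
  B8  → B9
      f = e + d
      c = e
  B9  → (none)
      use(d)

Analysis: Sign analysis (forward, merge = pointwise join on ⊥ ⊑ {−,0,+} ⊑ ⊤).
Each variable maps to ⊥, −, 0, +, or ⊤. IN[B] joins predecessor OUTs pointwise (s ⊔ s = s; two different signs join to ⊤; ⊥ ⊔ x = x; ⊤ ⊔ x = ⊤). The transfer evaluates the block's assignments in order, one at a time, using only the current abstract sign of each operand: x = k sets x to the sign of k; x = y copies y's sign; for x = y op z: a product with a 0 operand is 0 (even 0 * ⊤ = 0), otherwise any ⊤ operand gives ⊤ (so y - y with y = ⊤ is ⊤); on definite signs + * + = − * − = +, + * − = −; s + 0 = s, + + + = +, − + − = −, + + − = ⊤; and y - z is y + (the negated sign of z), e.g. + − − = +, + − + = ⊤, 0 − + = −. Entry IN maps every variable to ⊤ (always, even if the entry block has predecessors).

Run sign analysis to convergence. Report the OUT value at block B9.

Per-block solution:
  B0:  IN=(all ⊤)  OUT=(all ⊤)
  B1:  IN=(all ⊤)  OUT={d:+; rest ⊤}
  B2:  IN={d:+; rest ⊤}  OUT=(all ⊤)
  B3:  IN=(all ⊤)  OUT={c:-; rest ⊤}
  B4:  IN={c:-; rest ⊤}  OUT={c:-, e:+; rest ⊤}
  B5:  IN={c:-, e:+; rest ⊤}  OUT={c:-, e:+; rest ⊤}
  B6:  IN={c:-, e:+; rest ⊤}  OUT={c:-, e:+; rest ⊤}
  B7:  IN={c:-, e:+; rest ⊤}  OUT={c:-, e:+; rest ⊤}
  B8:  IN={c:-, e:+; rest ⊤}  OUT={c:+, e:+; rest ⊤}
  B9:  IN={e:+; rest ⊤}  OUT={e:+; rest ⊤}

Merge at B9: IN[B9] = OUT[B6] ⊔ OUT[B8] = {a: ⊤, b: ⊤, c: ⊤, d: ⊤, e: +, f: ⊤}
Applying B9's transfer function to that IN value gives OUT[B9] (row B9 above).

Answer: {a: ⊤, b: ⊤, c: ⊤, d: ⊤, e: +, f: ⊤}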